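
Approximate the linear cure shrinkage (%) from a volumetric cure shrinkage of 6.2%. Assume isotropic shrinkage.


Linear shrinkage ≈ vol_shrink/3 = 6.2/3 = 2.067%

2.067%


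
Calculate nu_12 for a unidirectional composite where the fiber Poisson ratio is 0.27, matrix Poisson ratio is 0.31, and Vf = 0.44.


nu_12 = nu_f*Vf + nu_m*(1-Vf) = 0.27*0.44 + 0.31*0.56 = 0.2924

0.2924


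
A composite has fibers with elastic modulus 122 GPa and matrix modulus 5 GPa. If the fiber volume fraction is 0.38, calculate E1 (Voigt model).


E1 = Ef*Vf + Em*(1-Vf) = 122*0.38 + 5*0.62 = 49.46 GPa

49.46 GPa


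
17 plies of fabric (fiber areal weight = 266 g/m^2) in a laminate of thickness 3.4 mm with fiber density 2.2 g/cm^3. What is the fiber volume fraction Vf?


Vf = n * FAW / (rho_f * h * 1000) = 17 * 266 / (2.2 * 3.4 * 1000) = 0.6045

0.6045


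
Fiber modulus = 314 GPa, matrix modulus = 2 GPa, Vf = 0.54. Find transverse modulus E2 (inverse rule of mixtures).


1/E2 = Vf/Ef + (1-Vf)/Em = 0.54/314 + 0.46/2
E2 = 4.32 GPa

4.32 GPa


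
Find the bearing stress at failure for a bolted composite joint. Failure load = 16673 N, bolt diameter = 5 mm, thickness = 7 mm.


sigma_br = F/(d*h) = 16673/(5*7) = 476.4 MPa

476.4 MPa


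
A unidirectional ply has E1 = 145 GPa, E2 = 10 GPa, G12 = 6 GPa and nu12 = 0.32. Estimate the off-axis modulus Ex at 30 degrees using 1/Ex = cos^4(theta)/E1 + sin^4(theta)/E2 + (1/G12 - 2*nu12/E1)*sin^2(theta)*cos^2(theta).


cos^4(30) = 0.5625, sin^4(30) = 0.0625, sin^2(30)*cos^2(30) = 0.1875
1/G12 - 2*nu12/E1 = 1/6 - 2*0.32/145 = 0.162253 GPa^-1
1/Ex = 0.5625/145 + 0.0625/10 + 0.162253*0.1875 = 0.0405517 GPa^-1
Ex = 24.66 GPa

24.66 GPa


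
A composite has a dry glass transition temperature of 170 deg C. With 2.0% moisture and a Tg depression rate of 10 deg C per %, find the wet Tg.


Tg_wet = Tg_dry - k*moisture = 170 - 10*2.0 = 150.0 deg C

150.0 deg C


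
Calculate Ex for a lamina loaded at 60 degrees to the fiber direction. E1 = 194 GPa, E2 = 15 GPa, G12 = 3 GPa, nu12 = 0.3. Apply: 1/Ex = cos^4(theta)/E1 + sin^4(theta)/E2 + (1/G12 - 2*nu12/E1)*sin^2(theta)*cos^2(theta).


cos^4(60) = 0.0625, sin^4(60) = 0.5625, sin^2(60)*cos^2(60) = 0.1875
1/G12 - 2*nu12/E1 = 1/3 - 2*0.3/194 = 0.330241 GPa^-1
1/Ex = 0.0625/194 + 0.5625/15 + 0.330241*0.1875 = 0.0997423 GPa^-1
Ex = 10.03 GPa

10.03 GPa


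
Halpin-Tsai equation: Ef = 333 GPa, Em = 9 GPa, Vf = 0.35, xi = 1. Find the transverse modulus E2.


eta = (Ef/Em - 1)/(Ef/Em + xi) = (37.0 - 1)/(37.0 + 1) = 0.9474
E2 = Em*(1+xi*eta*Vf)/(1-eta*Vf) = 17.93 GPa

17.93 GPa


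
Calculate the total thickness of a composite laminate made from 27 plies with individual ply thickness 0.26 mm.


h = n * t_ply = 27 * 0.26 = 7.02 mm

7.02 mm


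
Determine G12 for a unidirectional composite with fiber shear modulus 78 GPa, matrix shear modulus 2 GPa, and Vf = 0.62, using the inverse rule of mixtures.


1/G12 = Vf/Gf + (1-Vf)/Gm = 0.62/78 + 0.38/2
G12 = 5.05 GPa

5.05 GPa


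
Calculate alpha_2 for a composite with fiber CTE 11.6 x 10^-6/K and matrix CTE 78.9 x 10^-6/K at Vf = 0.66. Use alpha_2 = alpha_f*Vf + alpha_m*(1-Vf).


alpha_2 = alpha_f*Vf + alpha_m*(1-Vf) = 11.6*0.66 + 78.9*0.34 = 34.5 x 10^-6/K

34.5 x 10^-6/K


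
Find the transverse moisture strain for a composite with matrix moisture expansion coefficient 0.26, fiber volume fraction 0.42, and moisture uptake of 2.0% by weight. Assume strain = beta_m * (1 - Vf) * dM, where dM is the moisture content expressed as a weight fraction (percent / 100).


dM = 2.0/100 = 0.02
strain = beta_m * (1-Vf) * dM = 0.26 * 0.58 * 0.02 = 0.003016

0.003016


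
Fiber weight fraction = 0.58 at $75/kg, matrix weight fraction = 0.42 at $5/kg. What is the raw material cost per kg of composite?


Cost = cost_f*Wf + cost_m*Wm = 75*0.58 + 5*0.42 = $45.6/kg

$45.6/kg


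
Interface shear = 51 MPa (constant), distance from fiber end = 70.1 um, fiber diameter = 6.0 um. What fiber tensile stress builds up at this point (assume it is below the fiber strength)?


Force balance: sigma_f * (pi*d^2/4) = tau * (pi*d) * x  ->  sigma_f = 4 * tau * x / d
sigma_f = 4 * 51 * 70.1 / 6.0 = 2383.4 MPa

2383.4 MPa


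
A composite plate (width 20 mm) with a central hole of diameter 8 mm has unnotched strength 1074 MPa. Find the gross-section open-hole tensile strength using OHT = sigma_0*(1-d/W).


OHT = sigma_0*(1-d/W) = 1074*(1-8/20) = 644.4 MPa

644.4 MPa


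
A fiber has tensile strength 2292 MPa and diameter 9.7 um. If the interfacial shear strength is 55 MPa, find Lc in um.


Lc = sigma_f * d / (2 * tau_i) = 2292 * 9.7 / (2 * 55) = 202.1 um

202.1 um


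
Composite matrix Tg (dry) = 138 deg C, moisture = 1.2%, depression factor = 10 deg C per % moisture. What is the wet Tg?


Tg_wet = Tg_dry - k*moisture = 138 - 10*1.2 = 126.0 deg C

126.0 deg C


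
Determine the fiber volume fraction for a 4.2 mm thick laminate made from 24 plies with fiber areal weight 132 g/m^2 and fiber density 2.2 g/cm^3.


Vf = n * FAW / (rho_f * h * 1000) = 24 * 132 / (2.2 * 4.2 * 1000) = 0.3429

0.3429


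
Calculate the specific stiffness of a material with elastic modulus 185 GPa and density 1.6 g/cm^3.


Specific stiffness = E/rho = 185/1.6 = 115.6 GPa/(g/cm^3)

115.6 GPa/(g/cm^3)


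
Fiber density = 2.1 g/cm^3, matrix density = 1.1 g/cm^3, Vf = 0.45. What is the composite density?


rho_c = rho_f*Vf + rho_m*(1-Vf) = 2.1*0.45 + 1.1*0.55 = 1.55 g/cm^3

1.55 g/cm^3


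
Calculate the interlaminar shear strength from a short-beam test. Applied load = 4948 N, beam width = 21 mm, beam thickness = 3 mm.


ILSS = 3F/(4bh) = 3*4948/(4*21*3) = 58.9 MPa

58.9 MPa


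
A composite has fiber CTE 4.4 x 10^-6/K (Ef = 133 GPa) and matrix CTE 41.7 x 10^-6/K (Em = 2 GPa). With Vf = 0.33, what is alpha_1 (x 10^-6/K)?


E1 = Ef*Vf + Em*(1-Vf) = 45.23
alpha_1 = (alpha_f*Ef*Vf + alpha_m*Em*(1-Vf))/E1 = 5.51 x 10^-6/K

5.51 x 10^-6/K


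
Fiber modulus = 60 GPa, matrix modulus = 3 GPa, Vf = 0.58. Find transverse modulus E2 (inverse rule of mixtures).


1/E2 = Vf/Ef + (1-Vf)/Em = 0.58/60 + 0.42/3
E2 = 6.68 GPa

6.68 GPa


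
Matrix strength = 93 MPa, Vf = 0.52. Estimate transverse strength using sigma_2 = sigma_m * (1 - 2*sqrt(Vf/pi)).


factor = 1 - 2*sqrt(0.52/pi) = 0.1863
sigma_2 = 93 * 0.1863 = 17.33 MPa

17.33 MPa


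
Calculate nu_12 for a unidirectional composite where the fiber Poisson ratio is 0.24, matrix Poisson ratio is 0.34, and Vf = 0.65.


nu_12 = nu_f*Vf + nu_m*(1-Vf) = 0.24*0.65 + 0.34*0.35 = 0.275

0.275


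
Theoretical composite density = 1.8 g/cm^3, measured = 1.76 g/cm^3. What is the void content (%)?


Void% = (rho_theo - rho_actual)/rho_theo * 100 = (1.8 - 1.76)/1.8 * 100 = 2.22%

2.22%


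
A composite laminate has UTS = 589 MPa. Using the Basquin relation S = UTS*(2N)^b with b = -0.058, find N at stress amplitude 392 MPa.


N = 0.5 * (S/UTS)^(1/b) = 0.5 * (392/589)^(1/-0.058) = 559.4352 cycles

559.4352 cycles


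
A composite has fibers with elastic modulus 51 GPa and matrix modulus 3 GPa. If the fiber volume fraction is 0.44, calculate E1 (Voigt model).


E1 = Ef*Vf + Em*(1-Vf) = 51*0.44 + 3*0.56 = 24.12 GPa

24.12 GPa


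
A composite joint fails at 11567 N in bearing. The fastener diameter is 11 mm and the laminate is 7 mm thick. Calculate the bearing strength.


sigma_br = F/(d*h) = 11567/(11*7) = 150.2 MPa

150.2 MPa


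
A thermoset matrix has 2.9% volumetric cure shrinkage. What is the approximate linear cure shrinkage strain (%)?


Linear shrinkage ≈ vol_shrink/3 = 2.9/3 = 0.967%

0.967%


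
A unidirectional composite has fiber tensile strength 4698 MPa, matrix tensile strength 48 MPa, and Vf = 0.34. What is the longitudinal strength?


sigma_1 = sigma_f*Vf + sigma_m*(1-Vf) = 4698*0.34 + 48*0.66 = 1629.0 MPa

1629.0 MPa


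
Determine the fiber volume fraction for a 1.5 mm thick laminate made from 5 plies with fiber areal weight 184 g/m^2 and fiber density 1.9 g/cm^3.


Vf = n * FAW / (rho_f * h * 1000) = 5 * 184 / (1.9 * 1.5 * 1000) = 0.3228

0.3228


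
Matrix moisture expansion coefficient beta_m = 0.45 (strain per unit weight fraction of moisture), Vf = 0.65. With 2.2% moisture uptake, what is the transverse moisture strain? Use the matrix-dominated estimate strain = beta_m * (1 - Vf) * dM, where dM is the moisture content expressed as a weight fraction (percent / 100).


dM = 2.2/100 = 0.022
strain = beta_m * (1-Vf) * dM = 0.45 * 0.35 * 0.022 = 0.003465

0.003465


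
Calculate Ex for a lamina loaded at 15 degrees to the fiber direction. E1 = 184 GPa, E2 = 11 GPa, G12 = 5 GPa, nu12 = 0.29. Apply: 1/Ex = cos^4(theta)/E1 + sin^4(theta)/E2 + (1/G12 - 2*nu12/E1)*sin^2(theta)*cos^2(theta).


cos^4(15) = 0.870513, sin^4(15) = 0.004487, sin^2(15)*cos^2(15) = 0.0625
1/G12 - 2*nu12/E1 = 1/5 - 2*0.29/184 = 0.196848 GPa^-1
1/Ex = 0.870513/184 + 0.004487/11 + 0.196848*0.0625 = 0.017442 GPa^-1
Ex = 57.33 GPa

57.33 GPa


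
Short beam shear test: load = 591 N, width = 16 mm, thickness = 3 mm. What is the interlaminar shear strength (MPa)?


ILSS = 3F/(4bh) = 3*591/(4*16*3) = 9.23 MPa

9.23 MPa


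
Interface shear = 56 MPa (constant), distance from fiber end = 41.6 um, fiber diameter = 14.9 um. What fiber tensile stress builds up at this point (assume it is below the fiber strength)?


Force balance: sigma_f * (pi*d^2/4) = tau * (pi*d) * x  ->  sigma_f = 4 * tau * x / d
sigma_f = 4 * 56 * 41.6 / 14.9 = 625.4 MPa

625.4 MPa


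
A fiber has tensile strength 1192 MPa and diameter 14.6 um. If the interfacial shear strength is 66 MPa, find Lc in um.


Lc = sigma_f * d / (2 * tau_i) = 1192 * 14.6 / (2 * 66) = 131.8 um

131.8 um


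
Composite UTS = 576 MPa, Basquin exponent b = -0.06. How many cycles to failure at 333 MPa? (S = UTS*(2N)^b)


N = 0.5 * (S/UTS)^(1/b) = 0.5 * (333/576)^(1/-0.06) = 4626.7301 cycles

4626.7301 cycles


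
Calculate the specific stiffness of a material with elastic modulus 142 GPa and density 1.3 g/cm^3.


Specific stiffness = E/rho = 142/1.3 = 109.2 GPa/(g/cm^3)

109.2 GPa/(g/cm^3)


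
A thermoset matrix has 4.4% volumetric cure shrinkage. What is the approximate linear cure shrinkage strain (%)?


Linear shrinkage ≈ vol_shrink/3 = 4.4/3 = 1.467%

1.467%


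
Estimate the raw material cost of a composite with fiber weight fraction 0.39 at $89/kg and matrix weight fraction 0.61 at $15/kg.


Cost = cost_f*Wf + cost_m*Wm = 89*0.39 + 15*0.61 = $43.86/kg

$43.86/kg


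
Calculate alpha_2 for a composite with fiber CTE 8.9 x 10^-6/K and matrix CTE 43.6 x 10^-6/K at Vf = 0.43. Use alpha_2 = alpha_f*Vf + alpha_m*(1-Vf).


alpha_2 = alpha_f*Vf + alpha_m*(1-Vf) = 8.9*0.43 + 43.6*0.57 = 28.7 x 10^-6/K

28.7 x 10^-6/K


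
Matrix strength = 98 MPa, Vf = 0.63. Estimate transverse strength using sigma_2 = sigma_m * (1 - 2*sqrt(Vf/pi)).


factor = 1 - 2*sqrt(0.63/pi) = 0.1044
sigma_2 = 98 * 0.1044 = 10.23 MPa

10.23 MPa


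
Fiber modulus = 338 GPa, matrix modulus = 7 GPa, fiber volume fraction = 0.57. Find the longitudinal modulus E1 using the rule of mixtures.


E1 = Ef*Vf + Em*(1-Vf) = 338*0.57 + 7*0.43 = 195.67 GPa

195.67 GPa


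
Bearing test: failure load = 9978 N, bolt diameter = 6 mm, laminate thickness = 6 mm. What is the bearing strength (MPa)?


sigma_br = F/(d*h) = 9978/(6*6) = 277.2 MPa

277.2 MPa


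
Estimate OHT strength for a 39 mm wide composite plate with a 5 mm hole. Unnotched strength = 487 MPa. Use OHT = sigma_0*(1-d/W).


OHT = sigma_0*(1-d/W) = 487*(1-5/39) = 424.6 MPa

424.6 MPa


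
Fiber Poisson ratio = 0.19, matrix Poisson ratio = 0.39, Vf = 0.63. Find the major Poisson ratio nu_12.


nu_12 = nu_f*Vf + nu_m*(1-Vf) = 0.19*0.63 + 0.39*0.37 = 0.264

0.264


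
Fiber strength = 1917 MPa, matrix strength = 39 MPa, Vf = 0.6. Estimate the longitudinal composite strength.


sigma_1 = sigma_f*Vf + sigma_m*(1-Vf) = 1917*0.6 + 39*0.4 = 1165.8 MPa

1165.8 MPa


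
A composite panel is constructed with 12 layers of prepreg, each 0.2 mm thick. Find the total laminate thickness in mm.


h = n * t_ply = 12 * 0.2 = 2.4 mm

2.4 mm


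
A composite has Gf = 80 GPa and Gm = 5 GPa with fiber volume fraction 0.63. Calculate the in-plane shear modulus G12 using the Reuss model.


1/G12 = Vf/Gf + (1-Vf)/Gm = 0.63/80 + 0.37/5
G12 = 12.21 GPa

12.21 GPa


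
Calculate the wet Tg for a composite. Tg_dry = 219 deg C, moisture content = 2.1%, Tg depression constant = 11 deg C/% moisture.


Tg_wet = Tg_dry - k*moisture = 219 - 11*2.1 = 195.9 deg C

195.9 deg C


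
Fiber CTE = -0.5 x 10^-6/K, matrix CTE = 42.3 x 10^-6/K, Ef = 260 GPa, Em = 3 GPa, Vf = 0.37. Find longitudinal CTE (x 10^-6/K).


E1 = Ef*Vf + Em*(1-Vf) = 98.09
alpha_1 = (alpha_f*Ef*Vf + alpha_m*Em*(1-Vf))/E1 = 0.32 x 10^-6/K

0.32 x 10^-6/K


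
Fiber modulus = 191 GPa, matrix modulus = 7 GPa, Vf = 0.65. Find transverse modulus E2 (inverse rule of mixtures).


1/E2 = Vf/Ef + (1-Vf)/Em = 0.65/191 + 0.35/7
E2 = 18.73 GPa

18.73 GPa


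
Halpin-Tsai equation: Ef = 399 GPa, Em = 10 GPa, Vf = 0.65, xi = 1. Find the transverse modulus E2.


eta = (Ef/Em - 1)/(Ef/Em + xi) = (39.9 - 1)/(39.9 + 1) = 0.9511
E2 = Em*(1+xi*eta*Vf)/(1-eta*Vf) = 42.39 GPa

42.39 GPa


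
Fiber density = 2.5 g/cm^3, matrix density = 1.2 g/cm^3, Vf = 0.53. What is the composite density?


rho_c = rho_f*Vf + rho_m*(1-Vf) = 2.5*0.53 + 1.2*0.47 = 1.889 g/cm^3

1.889 g/cm^3


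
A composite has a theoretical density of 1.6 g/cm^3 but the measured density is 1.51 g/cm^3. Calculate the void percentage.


Void% = (rho_theo - rho_actual)/rho_theo * 100 = (1.6 - 1.51)/1.6 * 100 = 5.63%

5.63%


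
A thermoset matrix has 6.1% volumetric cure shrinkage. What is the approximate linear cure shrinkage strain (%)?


Linear shrinkage ≈ vol_shrink/3 = 6.1/3 = 2.033%

2.033%


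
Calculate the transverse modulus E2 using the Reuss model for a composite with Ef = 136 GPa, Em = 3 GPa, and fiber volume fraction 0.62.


1/E2 = Vf/Ef + (1-Vf)/Em = 0.62/136 + 0.38/3
E2 = 7.62 GPa

7.62 GPa


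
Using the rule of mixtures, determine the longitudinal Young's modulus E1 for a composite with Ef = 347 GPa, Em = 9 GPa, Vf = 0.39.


E1 = Ef*Vf + Em*(1-Vf) = 347*0.39 + 9*0.61 = 140.82 GPa

140.82 GPa


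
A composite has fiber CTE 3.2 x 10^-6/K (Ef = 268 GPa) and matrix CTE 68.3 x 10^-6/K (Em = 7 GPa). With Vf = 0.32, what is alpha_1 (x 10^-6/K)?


E1 = Ef*Vf + Em*(1-Vf) = 90.52
alpha_1 = (alpha_f*Ef*Vf + alpha_m*Em*(1-Vf))/E1 = 6.62 x 10^-6/K

6.62 x 10^-6/K


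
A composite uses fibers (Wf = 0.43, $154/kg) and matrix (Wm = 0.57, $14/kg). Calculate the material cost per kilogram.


Cost = cost_f*Wf + cost_m*Wm = 154*0.43 + 14*0.57 = $74.2/kg

$74.2/kg


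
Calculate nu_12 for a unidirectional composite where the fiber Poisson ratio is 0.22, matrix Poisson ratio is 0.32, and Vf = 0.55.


nu_12 = nu_f*Vf + nu_m*(1-Vf) = 0.22*0.55 + 0.32*0.45 = 0.265

0.265


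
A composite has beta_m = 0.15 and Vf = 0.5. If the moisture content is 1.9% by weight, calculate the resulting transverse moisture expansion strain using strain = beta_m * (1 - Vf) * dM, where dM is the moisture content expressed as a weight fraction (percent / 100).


dM = 1.9/100 = 0.019
strain = beta_m * (1-Vf) * dM = 0.15 * 0.5 * 0.019 = 0.001425

0.001425


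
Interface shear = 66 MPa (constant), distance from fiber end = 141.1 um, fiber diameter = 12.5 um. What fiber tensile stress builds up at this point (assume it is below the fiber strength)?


Force balance: sigma_f * (pi*d^2/4) = tau * (pi*d) * x  ->  sigma_f = 4 * tau * x / d
sigma_f = 4 * 66 * 141.1 / 12.5 = 2980.0 MPa

2980.0 MPa


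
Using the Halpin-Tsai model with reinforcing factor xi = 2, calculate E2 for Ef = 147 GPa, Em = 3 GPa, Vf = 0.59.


eta = (Ef/Em - 1)/(Ef/Em + xi) = (49.0 - 1)/(49.0 + 2) = 0.9412
E2 = Em*(1+xi*eta*Vf)/(1-eta*Vf) = 14.24 GPa

14.24 GPa


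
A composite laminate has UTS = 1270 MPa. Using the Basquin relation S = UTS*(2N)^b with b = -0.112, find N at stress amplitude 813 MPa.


N = 0.5 * (S/UTS)^(1/b) = 0.5 * (813/1270)^(1/-0.112) = 26.8258 cycles

26.8258 cycles


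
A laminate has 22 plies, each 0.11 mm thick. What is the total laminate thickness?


h = n * t_ply = 22 * 0.11 = 2.42 mm

2.42 mm


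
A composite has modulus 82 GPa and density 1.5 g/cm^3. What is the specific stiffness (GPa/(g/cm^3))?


Specific stiffness = E/rho = 82/1.5 = 54.7 GPa/(g/cm^3)

54.7 GPa/(g/cm^3)


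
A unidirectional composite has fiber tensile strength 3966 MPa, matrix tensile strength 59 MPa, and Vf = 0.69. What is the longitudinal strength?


sigma_1 = sigma_f*Vf + sigma_m*(1-Vf) = 3966*0.69 + 59*0.31 = 2754.8 MPa

2754.8 MPa


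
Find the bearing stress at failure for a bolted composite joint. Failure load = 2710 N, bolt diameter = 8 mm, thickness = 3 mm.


sigma_br = F/(d*h) = 2710/(8*3) = 112.9 MPa

112.9 MPa


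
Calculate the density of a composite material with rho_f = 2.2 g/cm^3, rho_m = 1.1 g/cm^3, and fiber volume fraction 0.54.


rho_c = rho_f*Vf + rho_m*(1-Vf) = 2.2*0.54 + 1.1*0.46 = 1.694 g/cm^3

1.694 g/cm^3


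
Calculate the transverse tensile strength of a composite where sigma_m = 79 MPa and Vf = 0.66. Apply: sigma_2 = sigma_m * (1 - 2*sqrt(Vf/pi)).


factor = 1 - 2*sqrt(0.66/pi) = 0.0833
sigma_2 = 79 * 0.0833 = 6.58 MPa

6.58 MPa


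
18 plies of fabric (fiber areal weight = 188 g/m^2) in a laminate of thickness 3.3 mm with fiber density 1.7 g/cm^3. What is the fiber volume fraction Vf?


Vf = n * FAW / (rho_f * h * 1000) = 18 * 188 / (1.7 * 3.3 * 1000) = 0.6032

0.6032


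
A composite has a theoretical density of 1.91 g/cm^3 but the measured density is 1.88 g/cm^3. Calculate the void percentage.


Void% = (rho_theo - rho_actual)/rho_theo * 100 = (1.91 - 1.88)/1.91 * 100 = 1.57%

1.57%


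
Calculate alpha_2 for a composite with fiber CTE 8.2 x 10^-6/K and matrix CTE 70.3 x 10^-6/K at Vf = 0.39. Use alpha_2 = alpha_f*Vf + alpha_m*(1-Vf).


alpha_2 = alpha_f*Vf + alpha_m*(1-Vf) = 8.2*0.39 + 70.3*0.61 = 46.1 x 10^-6/K

46.1 x 10^-6/K


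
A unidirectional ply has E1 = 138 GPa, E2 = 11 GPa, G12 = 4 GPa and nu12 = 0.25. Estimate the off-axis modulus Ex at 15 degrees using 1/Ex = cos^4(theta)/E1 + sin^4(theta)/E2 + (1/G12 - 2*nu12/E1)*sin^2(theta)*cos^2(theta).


cos^4(15) = 0.870513, sin^4(15) = 0.004487, sin^2(15)*cos^2(15) = 0.0625
1/G12 - 2*nu12/E1 = 1/4 - 2*0.25/138 = 0.246377 GPa^-1
1/Ex = 0.870513/138 + 0.004487/11 + 0.246377*0.0625 = 0.0221146 GPa^-1
Ex = 45.22 GPa

45.22 GPa


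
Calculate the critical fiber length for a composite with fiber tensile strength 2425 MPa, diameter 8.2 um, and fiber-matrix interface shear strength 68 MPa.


Lc = sigma_f * d / (2 * tau_i) = 2425 * 8.2 / (2 * 68) = 146.2 um

146.2 um


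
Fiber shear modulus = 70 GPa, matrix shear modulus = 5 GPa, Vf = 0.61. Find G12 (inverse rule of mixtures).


1/G12 = Vf/Gf + (1-Vf)/Gm = 0.61/70 + 0.39/5
G12 = 11.53 GPa

11.53 GPa


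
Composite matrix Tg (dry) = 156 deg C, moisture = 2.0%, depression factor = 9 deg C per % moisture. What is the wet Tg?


Tg_wet = Tg_dry - k*moisture = 156 - 9*2.0 = 138.0 deg C

138.0 deg C


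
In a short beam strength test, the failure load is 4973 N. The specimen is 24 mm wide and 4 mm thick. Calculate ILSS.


ILSS = 3F/(4bh) = 3*4973/(4*24*4) = 38.85 MPa

38.85 MPa


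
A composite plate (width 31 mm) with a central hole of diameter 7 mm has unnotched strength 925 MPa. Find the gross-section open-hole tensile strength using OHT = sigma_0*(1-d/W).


OHT = sigma_0*(1-d/W) = 925*(1-7/31) = 716.1 MPa

716.1 MPa


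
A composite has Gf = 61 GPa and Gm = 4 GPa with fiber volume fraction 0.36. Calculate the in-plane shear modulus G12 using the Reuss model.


1/G12 = Vf/Gf + (1-Vf)/Gm = 0.36/61 + 0.64/4
G12 = 6.03 GPa

6.03 GPa


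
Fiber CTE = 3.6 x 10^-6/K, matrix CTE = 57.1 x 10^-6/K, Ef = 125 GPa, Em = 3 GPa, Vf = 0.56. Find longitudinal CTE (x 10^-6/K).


E1 = Ef*Vf + Em*(1-Vf) = 71.32
alpha_1 = (alpha_f*Ef*Vf + alpha_m*Em*(1-Vf))/E1 = 4.59 x 10^-6/K

4.59 x 10^-6/K


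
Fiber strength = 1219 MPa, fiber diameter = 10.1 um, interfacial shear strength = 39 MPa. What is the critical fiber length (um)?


Lc = sigma_f * d / (2 * tau_i) = 1219 * 10.1 / (2 * 39) = 157.8 um

157.8 um


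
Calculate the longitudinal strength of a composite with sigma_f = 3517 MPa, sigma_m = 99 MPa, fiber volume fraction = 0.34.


sigma_1 = sigma_f*Vf + sigma_m*(1-Vf) = 3517*0.34 + 99*0.66 = 1261.1 MPa

1261.1 MPa


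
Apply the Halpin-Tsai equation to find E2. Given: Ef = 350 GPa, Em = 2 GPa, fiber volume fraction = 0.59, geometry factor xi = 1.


eta = (Ef/Em - 1)/(Ef/Em + xi) = (175.0 - 1)/(175.0 + 1) = 0.9886
E2 = Em*(1+xi*eta*Vf)/(1-eta*Vf) = 7.6 GPa

7.6 GPa


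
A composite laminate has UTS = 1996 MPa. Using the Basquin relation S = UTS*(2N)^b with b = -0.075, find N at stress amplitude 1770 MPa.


N = 0.5 * (S/UTS)^(1/b) = 0.5 * (1770/1996)^(1/-0.075) = 2.4820 cycles

2.4820 cycles


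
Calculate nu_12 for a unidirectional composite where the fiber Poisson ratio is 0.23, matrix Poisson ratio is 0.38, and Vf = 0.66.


nu_12 = nu_f*Vf + nu_m*(1-Vf) = 0.23*0.66 + 0.38*0.34 = 0.281

0.281


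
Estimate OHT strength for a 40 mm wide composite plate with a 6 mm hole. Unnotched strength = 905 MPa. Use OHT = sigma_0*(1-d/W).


OHT = sigma_0*(1-d/W) = 905*(1-6/40) = 769.3 MPa

769.3 MPa


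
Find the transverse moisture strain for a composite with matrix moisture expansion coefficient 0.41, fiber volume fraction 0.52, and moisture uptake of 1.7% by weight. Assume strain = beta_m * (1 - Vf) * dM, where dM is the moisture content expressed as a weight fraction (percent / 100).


dM = 1.7/100 = 0.017
strain = beta_m * (1-Vf) * dM = 0.41 * 0.48 * 0.017 = 0.0033456

0.0033456


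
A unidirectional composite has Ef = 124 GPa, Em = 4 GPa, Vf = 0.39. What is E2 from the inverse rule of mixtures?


1/E2 = Vf/Ef + (1-Vf)/Em = 0.39/124 + 0.61/4
E2 = 6.42 GPa

6.42 GPa


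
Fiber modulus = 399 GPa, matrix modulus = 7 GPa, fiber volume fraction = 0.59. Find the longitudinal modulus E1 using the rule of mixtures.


E1 = Ef*Vf + Em*(1-Vf) = 399*0.59 + 7*0.41 = 238.28 GPa

238.28 GPa


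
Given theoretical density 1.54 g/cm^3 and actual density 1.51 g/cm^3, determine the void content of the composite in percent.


Void% = (rho_theo - rho_actual)/rho_theo * 100 = (1.54 - 1.51)/1.54 * 100 = 1.95%

1.95%


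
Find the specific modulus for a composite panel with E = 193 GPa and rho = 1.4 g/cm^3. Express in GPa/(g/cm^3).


Specific stiffness = E/rho = 193/1.4 = 137.9 GPa/(g/cm^3)

137.9 GPa/(g/cm^3)


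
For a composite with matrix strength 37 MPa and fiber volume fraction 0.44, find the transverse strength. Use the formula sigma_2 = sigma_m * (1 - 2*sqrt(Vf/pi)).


factor = 1 - 2*sqrt(0.44/pi) = 0.2515
sigma_2 = 37 * 0.2515 = 9.31 MPa

9.31 MPa


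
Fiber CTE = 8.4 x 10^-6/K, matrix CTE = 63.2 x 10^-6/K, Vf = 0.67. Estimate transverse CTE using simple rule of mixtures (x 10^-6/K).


alpha_2 = alpha_f*Vf + alpha_m*(1-Vf) = 8.4*0.67 + 63.2*0.33 = 26.5 x 10^-6/K

26.5 x 10^-6/K


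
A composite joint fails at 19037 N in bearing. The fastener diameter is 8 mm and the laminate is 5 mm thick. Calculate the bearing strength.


sigma_br = F/(d*h) = 19037/(8*5) = 475.9 MPa

475.9 MPa


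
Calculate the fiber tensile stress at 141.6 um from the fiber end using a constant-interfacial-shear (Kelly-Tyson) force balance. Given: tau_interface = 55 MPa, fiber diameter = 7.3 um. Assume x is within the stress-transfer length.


Force balance: sigma_f * (pi*d^2/4) = tau * (pi*d) * x  ->  sigma_f = 4 * tau * x / d
sigma_f = 4 * 55 * 141.6 / 7.3 = 4267.4 MPa

4267.4 MPa


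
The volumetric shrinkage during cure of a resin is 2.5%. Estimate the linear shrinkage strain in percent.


Linear shrinkage ≈ vol_shrink/3 = 2.5/3 = 0.833%

0.833%


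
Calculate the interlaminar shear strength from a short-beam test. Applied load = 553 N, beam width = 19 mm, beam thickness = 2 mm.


ILSS = 3F/(4bh) = 3*553/(4*19*2) = 10.91 MPa

10.91 MPa


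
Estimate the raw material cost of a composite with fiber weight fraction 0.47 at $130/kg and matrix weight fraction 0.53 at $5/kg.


Cost = cost_f*Wf + cost_m*Wm = 130*0.47 + 5*0.53 = $63.75/kg

$63.75/kg


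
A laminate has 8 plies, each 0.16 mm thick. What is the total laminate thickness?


h = n * t_ply = 8 * 0.16 = 1.28 mm

1.28 mm


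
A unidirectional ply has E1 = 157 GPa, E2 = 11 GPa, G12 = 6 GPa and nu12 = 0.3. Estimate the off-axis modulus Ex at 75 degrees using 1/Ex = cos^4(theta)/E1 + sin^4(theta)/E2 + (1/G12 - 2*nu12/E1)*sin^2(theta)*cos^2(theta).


cos^4(75) = 0.004487, sin^4(75) = 0.870513, sin^2(75)*cos^2(75) = 0.0625
1/G12 - 2*nu12/E1 = 1/6 - 2*0.3/157 = 0.162845 GPa^-1
1/Ex = 0.004487/157 + 0.870513/11 + 0.162845*0.0625 = 0.0893439 GPa^-1
Ex = 11.19 GPa

11.19 GPa


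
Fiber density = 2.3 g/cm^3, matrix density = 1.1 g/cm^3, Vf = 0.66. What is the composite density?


rho_c = rho_f*Vf + rho_m*(1-Vf) = 2.3*0.66 + 1.1*0.34 = 1.892 g/cm^3

1.892 g/cm^3


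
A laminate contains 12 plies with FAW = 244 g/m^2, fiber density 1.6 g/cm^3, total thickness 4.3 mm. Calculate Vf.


Vf = n * FAW / (rho_f * h * 1000) = 12 * 244 / (1.6 * 4.3 * 1000) = 0.4256

0.4256


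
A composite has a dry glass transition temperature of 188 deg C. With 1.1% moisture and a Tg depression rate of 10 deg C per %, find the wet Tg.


Tg_wet = Tg_dry - k*moisture = 188 - 10*1.1 = 177.0 deg C

177.0 deg C


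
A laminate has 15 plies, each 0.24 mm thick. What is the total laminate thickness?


h = n * t_ply = 15 * 0.24 = 3.6 mm

3.6 mm


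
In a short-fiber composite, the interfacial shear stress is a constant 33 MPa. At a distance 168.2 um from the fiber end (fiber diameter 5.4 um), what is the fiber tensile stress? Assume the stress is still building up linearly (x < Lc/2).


Force balance: sigma_f * (pi*d^2/4) = tau * (pi*d) * x  ->  sigma_f = 4 * tau * x / d
sigma_f = 4 * 33 * 168.2 / 5.4 = 4111.6 MPa

4111.6 MPa


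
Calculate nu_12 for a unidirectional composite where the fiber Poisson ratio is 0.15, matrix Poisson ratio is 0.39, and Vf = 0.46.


nu_12 = nu_f*Vf + nu_m*(1-Vf) = 0.15*0.46 + 0.39*0.54 = 0.2796

0.2796


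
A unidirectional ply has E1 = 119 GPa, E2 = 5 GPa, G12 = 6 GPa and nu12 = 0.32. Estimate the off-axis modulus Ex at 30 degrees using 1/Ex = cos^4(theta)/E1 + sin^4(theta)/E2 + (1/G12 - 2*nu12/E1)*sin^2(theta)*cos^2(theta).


cos^4(30) = 0.5625, sin^4(30) = 0.0625, sin^2(30)*cos^2(30) = 0.1875
1/G12 - 2*nu12/E1 = 1/6 - 2*0.32/119 = 0.161289 GPa^-1
1/Ex = 0.5625/119 + 0.0625/5 + 0.161289*0.1875 = 0.0474685 GPa^-1
Ex = 21.07 GPa

21.07 GPa


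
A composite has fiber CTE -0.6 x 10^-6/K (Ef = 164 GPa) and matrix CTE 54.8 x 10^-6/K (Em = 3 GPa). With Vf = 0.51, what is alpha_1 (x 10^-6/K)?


E1 = Ef*Vf + Em*(1-Vf) = 85.11
alpha_1 = (alpha_f*Ef*Vf + alpha_m*Em*(1-Vf))/E1 = 0.36 x 10^-6/K

0.36 x 10^-6/K


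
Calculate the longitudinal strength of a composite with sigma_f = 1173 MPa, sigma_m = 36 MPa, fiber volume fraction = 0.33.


sigma_1 = sigma_f*Vf + sigma_m*(1-Vf) = 1173*0.33 + 36*0.67 = 411.2 MPa

411.2 MPa


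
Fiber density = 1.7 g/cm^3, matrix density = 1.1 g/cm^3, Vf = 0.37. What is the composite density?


rho_c = rho_f*Vf + rho_m*(1-Vf) = 1.7*0.37 + 1.1*0.63 = 1.322 g/cm^3

1.322 g/cm^3


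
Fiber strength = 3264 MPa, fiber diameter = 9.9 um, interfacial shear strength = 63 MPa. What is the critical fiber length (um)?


Lc = sigma_f * d / (2 * tau_i) = 3264 * 9.9 / (2 * 63) = 256.5 um

256.5 um


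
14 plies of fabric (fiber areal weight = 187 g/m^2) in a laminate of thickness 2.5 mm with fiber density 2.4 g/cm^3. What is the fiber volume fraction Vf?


Vf = n * FAW / (rho_f * h * 1000) = 14 * 187 / (2.4 * 2.5 * 1000) = 0.4363

0.4363


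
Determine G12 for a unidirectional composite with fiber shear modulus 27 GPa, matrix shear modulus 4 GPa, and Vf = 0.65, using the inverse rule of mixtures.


1/G12 = Vf/Gf + (1-Vf)/Gm = 0.65/27 + 0.35/4
G12 = 8.96 GPa

8.96 GPa


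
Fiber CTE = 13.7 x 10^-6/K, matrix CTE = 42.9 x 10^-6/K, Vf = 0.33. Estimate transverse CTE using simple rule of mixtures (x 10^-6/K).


alpha_2 = alpha_f*Vf + alpha_m*(1-Vf) = 13.7*0.33 + 42.9*0.67 = 33.3 x 10^-6/K

33.3 x 10^-6/K


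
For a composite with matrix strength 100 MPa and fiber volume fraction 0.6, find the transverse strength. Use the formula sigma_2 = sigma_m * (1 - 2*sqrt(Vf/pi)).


factor = 1 - 2*sqrt(0.6/pi) = 0.126
sigma_2 = 100 * 0.126 = 12.6 MPa

12.6 MPa


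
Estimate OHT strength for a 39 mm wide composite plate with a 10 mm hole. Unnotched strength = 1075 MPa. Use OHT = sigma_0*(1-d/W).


OHT = sigma_0*(1-d/W) = 1075*(1-10/39) = 799.4 MPa

799.4 MPa


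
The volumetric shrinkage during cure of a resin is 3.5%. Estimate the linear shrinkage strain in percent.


Linear shrinkage ≈ vol_shrink/3 = 3.5/3 = 1.167%

1.167%


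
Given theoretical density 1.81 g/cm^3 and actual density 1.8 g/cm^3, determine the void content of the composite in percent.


Void% = (rho_theo - rho_actual)/rho_theo * 100 = (1.81 - 1.8)/1.81 * 100 = 0.55%

0.55%


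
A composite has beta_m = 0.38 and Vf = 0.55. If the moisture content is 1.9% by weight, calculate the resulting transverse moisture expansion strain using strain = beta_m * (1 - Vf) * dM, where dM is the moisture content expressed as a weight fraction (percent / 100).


dM = 1.9/100 = 0.019
strain = beta_m * (1-Vf) * dM = 0.38 * 0.45 * 0.019 = 0.003249

0.003249


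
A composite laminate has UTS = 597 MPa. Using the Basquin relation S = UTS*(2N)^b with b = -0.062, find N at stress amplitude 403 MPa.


N = 0.5 * (S/UTS)^(1/b) = 0.5 * (403/597)^(1/-0.062) = 282.9439 cycles

282.9439 cycles


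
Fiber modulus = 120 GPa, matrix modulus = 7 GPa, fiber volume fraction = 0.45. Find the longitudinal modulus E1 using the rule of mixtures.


E1 = Ef*Vf + Em*(1-Vf) = 120*0.45 + 7*0.55 = 57.85 GPa

57.85 GPa


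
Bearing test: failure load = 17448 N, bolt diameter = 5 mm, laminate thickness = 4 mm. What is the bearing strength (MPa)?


sigma_br = F/(d*h) = 17448/(5*4) = 872.4 MPa

872.4 MPa


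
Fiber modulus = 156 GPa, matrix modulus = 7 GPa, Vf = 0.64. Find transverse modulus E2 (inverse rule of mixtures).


1/E2 = Vf/Ef + (1-Vf)/Em = 0.64/156 + 0.36/7
E2 = 18.01 GPa

18.01 GPa


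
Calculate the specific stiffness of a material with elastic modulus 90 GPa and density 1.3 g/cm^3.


Specific stiffness = E/rho = 90/1.3 = 69.2 GPa/(g/cm^3)

69.2 GPa/(g/cm^3)


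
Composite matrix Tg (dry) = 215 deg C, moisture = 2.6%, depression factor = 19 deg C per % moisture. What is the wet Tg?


Tg_wet = Tg_dry - k*moisture = 215 - 19*2.6 = 165.6 deg C

165.6 deg C


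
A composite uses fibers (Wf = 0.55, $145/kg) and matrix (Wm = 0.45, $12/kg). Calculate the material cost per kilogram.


Cost = cost_f*Wf + cost_m*Wm = 145*0.55 + 12*0.45 = $85.15/kg

$85.15/kg


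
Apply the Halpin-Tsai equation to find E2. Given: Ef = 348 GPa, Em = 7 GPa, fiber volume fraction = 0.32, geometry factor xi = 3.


eta = (Ef/Em - 1)/(Ef/Em + xi) = (49.7143 - 1)/(49.7143 + 3) = 0.9241
E2 = Em*(1+xi*eta*Vf)/(1-eta*Vf) = 18.76 GPa

18.76 GPa


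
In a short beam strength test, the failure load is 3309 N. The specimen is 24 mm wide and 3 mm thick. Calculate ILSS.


ILSS = 3F/(4bh) = 3*3309/(4*24*3) = 34.47 MPa

34.47 MPa


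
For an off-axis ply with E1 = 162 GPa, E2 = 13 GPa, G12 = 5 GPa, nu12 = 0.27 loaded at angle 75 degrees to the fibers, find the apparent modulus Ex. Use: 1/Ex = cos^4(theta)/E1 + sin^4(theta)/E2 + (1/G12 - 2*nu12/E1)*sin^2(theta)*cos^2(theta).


cos^4(75) = 0.004487, sin^4(75) = 0.870513, sin^2(75)*cos^2(75) = 0.0625
1/G12 - 2*nu12/E1 = 1/5 - 2*0.27/162 = 0.196667 GPa^-1
1/Ex = 0.004487/162 + 0.870513/13 + 0.196667*0.0625 = 0.0792819 GPa^-1
Ex = 12.61 GPa

12.61 GPa


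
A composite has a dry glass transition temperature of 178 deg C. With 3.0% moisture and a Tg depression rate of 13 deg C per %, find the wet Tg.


Tg_wet = Tg_dry - k*moisture = 178 - 13*3.0 = 139.0 deg C

139.0 deg C


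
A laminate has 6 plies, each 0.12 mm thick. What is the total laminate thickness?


h = n * t_ply = 6 * 0.12 = 0.72 mm

0.72 mm


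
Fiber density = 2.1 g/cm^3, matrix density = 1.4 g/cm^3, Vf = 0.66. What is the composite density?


rho_c = rho_f*Vf + rho_m*(1-Vf) = 2.1*0.66 + 1.4*0.34 = 1.862 g/cm^3

1.862 g/cm^3


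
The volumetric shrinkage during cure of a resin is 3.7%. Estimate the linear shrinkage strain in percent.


Linear shrinkage ≈ vol_shrink/3 = 3.7/3 = 1.233%

1.233%


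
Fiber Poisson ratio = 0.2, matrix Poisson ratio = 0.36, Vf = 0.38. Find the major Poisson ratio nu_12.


nu_12 = nu_f*Vf + nu_m*(1-Vf) = 0.2*0.38 + 0.36*0.62 = 0.2992

0.2992


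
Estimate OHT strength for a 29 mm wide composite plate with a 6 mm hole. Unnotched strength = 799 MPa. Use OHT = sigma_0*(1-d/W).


OHT = sigma_0*(1-d/W) = 799*(1-6/29) = 633.7 MPa

633.7 MPa


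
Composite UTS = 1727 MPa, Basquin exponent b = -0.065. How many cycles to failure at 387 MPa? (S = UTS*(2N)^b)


N = 0.5 * (S/UTS)^(1/b) = 0.5 * (387/1727)^(1/-0.065) = 4.9264e+09 cycles

4.9264e+09 cycles


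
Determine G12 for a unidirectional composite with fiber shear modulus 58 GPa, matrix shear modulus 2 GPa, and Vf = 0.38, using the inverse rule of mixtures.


1/G12 = Vf/Gf + (1-Vf)/Gm = 0.38/58 + 0.62/2
G12 = 3.16 GPa

3.16 GPa


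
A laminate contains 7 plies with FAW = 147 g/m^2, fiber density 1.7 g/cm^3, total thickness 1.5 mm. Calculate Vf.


Vf = n * FAW / (rho_f * h * 1000) = 7 * 147 / (1.7 * 1.5 * 1000) = 0.4035

0.4035


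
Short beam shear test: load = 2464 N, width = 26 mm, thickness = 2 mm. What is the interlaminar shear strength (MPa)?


ILSS = 3F/(4bh) = 3*2464/(4*26*2) = 35.54 MPa

35.54 MPa


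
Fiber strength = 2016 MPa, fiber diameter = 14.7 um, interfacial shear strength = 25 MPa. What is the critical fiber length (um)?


Lc = sigma_f * d / (2 * tau_i) = 2016 * 14.7 / (2 * 25) = 592.7 um

592.7 um


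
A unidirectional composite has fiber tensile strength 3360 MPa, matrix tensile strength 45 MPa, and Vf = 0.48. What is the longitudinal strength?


sigma_1 = sigma_f*Vf + sigma_m*(1-Vf) = 3360*0.48 + 45*0.52 = 1636.2 MPa

1636.2 MPa


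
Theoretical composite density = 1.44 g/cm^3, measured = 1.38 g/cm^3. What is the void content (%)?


Void% = (rho_theo - rho_actual)/rho_theo * 100 = (1.44 - 1.38)/1.44 * 100 = 4.17%

4.17%


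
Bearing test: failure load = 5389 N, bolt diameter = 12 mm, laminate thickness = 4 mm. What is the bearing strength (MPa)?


sigma_br = F/(d*h) = 5389/(12*4) = 112.3 MPa

112.3 MPa


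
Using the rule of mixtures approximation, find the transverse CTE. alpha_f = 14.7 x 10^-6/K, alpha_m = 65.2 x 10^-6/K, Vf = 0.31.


alpha_2 = alpha_f*Vf + alpha_m*(1-Vf) = 14.7*0.31 + 65.2*0.69 = 49.5 x 10^-6/K

49.5 x 10^-6/K


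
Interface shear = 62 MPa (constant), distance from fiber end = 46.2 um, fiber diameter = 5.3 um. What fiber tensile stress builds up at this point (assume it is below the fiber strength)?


Force balance: sigma_f * (pi*d^2/4) = tau * (pi*d) * x  ->  sigma_f = 4 * tau * x / d
sigma_f = 4 * 62 * 46.2 / 5.3 = 2161.8 MPa

2161.8 MPa


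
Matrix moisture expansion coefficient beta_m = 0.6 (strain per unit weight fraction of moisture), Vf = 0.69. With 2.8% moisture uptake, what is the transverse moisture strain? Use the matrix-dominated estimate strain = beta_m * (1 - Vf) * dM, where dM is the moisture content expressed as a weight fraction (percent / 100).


dM = 2.8/100 = 0.028
strain = beta_m * (1-Vf) * dM = 0.6 * 0.31 * 0.028 = 0.005208

0.005208


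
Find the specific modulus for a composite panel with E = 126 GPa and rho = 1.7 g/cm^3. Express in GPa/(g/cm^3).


Specific stiffness = E/rho = 126/1.7 = 74.1 GPa/(g/cm^3)

74.1 GPa/(g/cm^3)


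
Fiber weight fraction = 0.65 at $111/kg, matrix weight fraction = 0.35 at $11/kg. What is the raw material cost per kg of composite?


Cost = cost_f*Wf + cost_m*Wm = 111*0.65 + 11*0.35 = $76.0/kg

$76.0/kg


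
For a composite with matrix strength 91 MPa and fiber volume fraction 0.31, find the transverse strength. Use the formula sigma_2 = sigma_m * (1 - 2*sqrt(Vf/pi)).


factor = 1 - 2*sqrt(0.31/pi) = 0.3717
sigma_2 = 91 * 0.3717 = 33.83 MPa

33.83 MPa


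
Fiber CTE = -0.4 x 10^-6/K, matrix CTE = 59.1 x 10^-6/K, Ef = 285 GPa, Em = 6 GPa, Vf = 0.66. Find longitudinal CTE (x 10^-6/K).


E1 = Ef*Vf + Em*(1-Vf) = 190.14
alpha_1 = (alpha_f*Ef*Vf + alpha_m*Em*(1-Vf))/E1 = 0.24 x 10^-6/K

0.24 x 10^-6/K


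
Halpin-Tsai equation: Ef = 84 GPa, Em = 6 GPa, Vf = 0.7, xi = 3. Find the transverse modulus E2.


eta = (Ef/Em - 1)/(Ef/Em + xi) = (14.0 - 1)/(14.0 + 3) = 0.7647
E2 = Em*(1+xi*eta*Vf)/(1-eta*Vf) = 33.65 GPa

33.65 GPa


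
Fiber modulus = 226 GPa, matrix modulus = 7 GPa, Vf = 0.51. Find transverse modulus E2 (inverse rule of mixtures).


1/E2 = Vf/Ef + (1-Vf)/Em = 0.51/226 + 0.49/7
E2 = 13.84 GPa

13.84 GPa


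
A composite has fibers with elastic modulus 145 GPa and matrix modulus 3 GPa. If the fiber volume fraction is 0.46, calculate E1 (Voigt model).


E1 = Ef*Vf + Em*(1-Vf) = 145*0.46 + 3*0.54 = 68.32 GPa

68.32 GPa


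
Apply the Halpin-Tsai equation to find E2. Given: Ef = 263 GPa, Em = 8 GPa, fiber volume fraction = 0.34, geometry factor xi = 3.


eta = (Ef/Em - 1)/(Ef/Em + xi) = (32.875 - 1)/(32.875 + 3) = 0.8885
E2 = Em*(1+xi*eta*Vf)/(1-eta*Vf) = 21.85 GPa

21.85 GPa


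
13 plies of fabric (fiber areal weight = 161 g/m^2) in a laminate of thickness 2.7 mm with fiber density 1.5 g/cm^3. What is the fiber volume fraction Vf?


Vf = n * FAW / (rho_f * h * 1000) = 13 * 161 / (1.5 * 2.7 * 1000) = 0.5168

0.5168


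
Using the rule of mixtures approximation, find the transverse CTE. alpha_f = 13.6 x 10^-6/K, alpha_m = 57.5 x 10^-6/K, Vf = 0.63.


alpha_2 = alpha_f*Vf + alpha_m*(1-Vf) = 13.6*0.63 + 57.5*0.37 = 29.8 x 10^-6/K

29.8 x 10^-6/K


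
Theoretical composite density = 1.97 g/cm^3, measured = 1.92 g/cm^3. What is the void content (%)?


Void% = (rho_theo - rho_actual)/rho_theo * 100 = (1.97 - 1.92)/1.97 * 100 = 2.54%

2.54%


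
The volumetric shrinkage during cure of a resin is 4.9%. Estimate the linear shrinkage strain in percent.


Linear shrinkage ≈ vol_shrink/3 = 4.9/3 = 1.633%

1.633%


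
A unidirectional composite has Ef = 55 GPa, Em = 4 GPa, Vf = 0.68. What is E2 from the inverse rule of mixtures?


1/E2 = Vf/Ef + (1-Vf)/Em = 0.68/55 + 0.32/4
E2 = 10.83 GPa

10.83 GPa


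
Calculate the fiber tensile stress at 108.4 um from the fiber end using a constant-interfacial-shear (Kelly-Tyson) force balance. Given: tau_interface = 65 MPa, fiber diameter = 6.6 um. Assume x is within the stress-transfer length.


Force balance: sigma_f * (pi*d^2/4) = tau * (pi*d) * x  ->  sigma_f = 4 * tau * x / d
sigma_f = 4 * 65 * 108.4 / 6.6 = 4270.3 MPa

4270.3 MPa


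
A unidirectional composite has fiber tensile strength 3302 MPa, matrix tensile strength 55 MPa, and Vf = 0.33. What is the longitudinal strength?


sigma_1 = sigma_f*Vf + sigma_m*(1-Vf) = 3302*0.33 + 55*0.67 = 1126.5 MPa

1126.5 MPa


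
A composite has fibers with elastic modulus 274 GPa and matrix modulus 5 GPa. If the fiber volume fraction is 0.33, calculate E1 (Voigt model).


E1 = Ef*Vf + Em*(1-Vf) = 274*0.33 + 5*0.67 = 93.77 GPa

93.77 GPa
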